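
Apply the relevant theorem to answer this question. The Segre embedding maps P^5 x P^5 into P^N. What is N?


The Segre embedding maps P^m x P^n into P^N via
all products of coordinates from each factor.
N = (m+1)(n+1) - 1
N = (5+1)(5+1) - 1
N = 6*6 - 1
N = 36 - 1 = 35

35


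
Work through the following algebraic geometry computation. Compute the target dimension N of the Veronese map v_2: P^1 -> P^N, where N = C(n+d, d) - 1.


The Veronese embedding v_d: P^n -> P^N maps each point to all
degree-d monomials in n+1 homogeneous coordinates.
N = C(n+d, d) - 1
N = C(1+2, 2) - 1
N = C(3, 2) - 1
C(3, 2) = 3
N = 3 - 1 = 2

2


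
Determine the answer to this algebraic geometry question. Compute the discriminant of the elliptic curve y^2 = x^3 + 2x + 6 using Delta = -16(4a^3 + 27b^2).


Compute each component:
4a^3 = 4*2^3 = 4*8 = 32
27b^2 = 27*6^2 = 27*36 = 972
4a^3 + 27b^2 = 32 + 972 = 1004
Delta = -16*1004 = -16064

-16064


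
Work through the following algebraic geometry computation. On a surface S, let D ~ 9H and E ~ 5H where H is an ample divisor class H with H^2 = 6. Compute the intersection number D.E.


Using bilinearity of the intersection pairing on a surface S:
(aH).(bH) = ab * (H.H)
We have H^2 = 6.
D.E = (9H).(5H) = 9*5*6
= 45*6
= 270

270


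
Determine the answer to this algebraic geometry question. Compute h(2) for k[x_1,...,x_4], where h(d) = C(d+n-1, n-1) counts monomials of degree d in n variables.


The Hilbert function for the polynomial ring in 4 variables is:
h(d) = C(d+n-1, n-1)
h(2) = C(2+4-1, 4-1) = C(5, 3)
= 5! / (3! * 2!)
= 10

10


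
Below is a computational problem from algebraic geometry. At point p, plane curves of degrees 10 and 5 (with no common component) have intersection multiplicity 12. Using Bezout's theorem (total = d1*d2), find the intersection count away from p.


By Bezout's theorem, the total intersection number is d1 * d2.
Total = 10 * 5 = 50
Intersection multiplicity at p = 12
Remaining intersections = 50 - 12 = 38

38


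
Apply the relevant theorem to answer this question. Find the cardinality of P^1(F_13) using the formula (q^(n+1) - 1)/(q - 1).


P^1(F_13) has (q^(n+1) - 1)/(q - 1) points.
= 13^1 + 13^0
= 13 + 1
= 14

14


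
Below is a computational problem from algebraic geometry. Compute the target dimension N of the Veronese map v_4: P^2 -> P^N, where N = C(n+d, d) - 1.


The Veronese embedding v_d: P^n -> P^N maps each point to all
degree-d monomials in n+1 homogeneous coordinates.
N = C(n+d, d) - 1
N = C(2+4, 4) - 1
N = C(6, 4) - 1
C(6, 4) = 15
N = 15 - 1 = 14

14


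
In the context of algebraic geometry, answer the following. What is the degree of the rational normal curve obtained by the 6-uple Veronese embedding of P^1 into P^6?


The rational normal curve in P^6 is the image of P^1 under the 6-uple Veronese.
A general hyperplane in P^6 pulls back to a degree-6 form on P^1, which has 6 zeros,
so the curve meets a general hyperplane in 6 points. Degree = 6.

6


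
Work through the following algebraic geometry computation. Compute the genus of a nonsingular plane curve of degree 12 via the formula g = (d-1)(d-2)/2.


Using the genus formula for smooth plane curves:
g = (d-1)(d-2)/2
g = (12-1)(12-2)/2
g = 11*10/2
g = 110/2 = 55

55


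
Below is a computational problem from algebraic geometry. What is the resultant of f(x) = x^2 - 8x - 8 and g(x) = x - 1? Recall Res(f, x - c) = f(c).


For Res(f, x - c), we evaluate f at x = c.
f(1) = 1^2 - 8*1 - 8
= 1 - 8 - 8
= -7 - 8 = -15
Res(f, g) = -15

-15


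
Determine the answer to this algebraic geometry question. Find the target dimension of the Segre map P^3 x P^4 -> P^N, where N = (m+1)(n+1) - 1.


The Segre embedding maps P^m x P^n into P^N via
all products of coordinates from each factor.
N = (m+1)(n+1) - 1
N = (3+1)(4+1) - 1
N = 4*5 - 1
N = 20 - 1 = 19

19


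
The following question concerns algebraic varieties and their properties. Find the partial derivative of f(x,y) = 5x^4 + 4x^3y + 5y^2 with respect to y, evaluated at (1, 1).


df/dy = 4*x^3 + 2*5*y^1
At (1,1): 4*1^3 + 2*5*1^1
= 4 + 10
= 14

14


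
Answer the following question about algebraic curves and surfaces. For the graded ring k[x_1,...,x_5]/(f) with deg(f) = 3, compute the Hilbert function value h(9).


For R = k[x_1,...,x_n]/(f) with f homogeneous of degree e:
The Hilbert series is (1 - t^e)/(1 - t)^n.
So h(d) = C(d+n-1, n-1) - C(d-e+n-1, n-1) for d >= e.
With n=5, e=3, d=9:
C(9+5-1, 5-1) = C(13, 4) = 715
C(9-3+5-1, 5-1) = C(10, 4) = 210
h(9) = 715 - 210 = 505

505


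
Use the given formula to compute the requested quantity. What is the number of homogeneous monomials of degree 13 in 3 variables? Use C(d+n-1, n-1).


The number of degree-13 monomials in 3 variables is C(d+n-1, n-1).
= C(13+3-1, 3-1) = C(15, 2)
= 105

105


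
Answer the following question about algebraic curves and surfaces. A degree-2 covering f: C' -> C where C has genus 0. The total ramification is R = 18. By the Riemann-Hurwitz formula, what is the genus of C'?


Riemann-Hurwitz formula: 2g' - 2 = d(2g - 2) + R
Given: d = 2, g = 0, R = 18
2g' - 2 = 2*(2*0 - 2) + 18
2g' - 2 = 2*(-2) + 18
2g' - 2 = -4 + 18 = 14
2g' = 16
g' = 8

8


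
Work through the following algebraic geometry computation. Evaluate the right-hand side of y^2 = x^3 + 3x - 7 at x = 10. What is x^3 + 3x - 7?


Compute x^3 + 3x - 7 at x = 10:
x^3 = 10^3 = 1000
3*x = 3*10 = 30
Sum: 1000 + 30 - 7 = 1023

1023


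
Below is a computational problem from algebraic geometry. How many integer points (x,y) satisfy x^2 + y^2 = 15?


Systematically check integer values of x where x^2 <= 15.
For each valid x, check if 15 - x^2 is a perfect square.
Total integer solutions found: 0

0


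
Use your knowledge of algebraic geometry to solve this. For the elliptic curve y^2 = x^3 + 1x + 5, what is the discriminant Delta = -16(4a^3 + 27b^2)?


Compute each component:
4a^3 = 4*1^3 = 4*1 = 4
27b^2 = 27*5^2 = 27*25 = 675
4a^3 + 27b^2 = 4 + 675 = 679
Delta = -16*679 = -10864

-10864


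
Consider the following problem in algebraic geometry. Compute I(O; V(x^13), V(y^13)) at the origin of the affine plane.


The intersection multiplicity of V(x^a) and V(y^b) at the origin is:
I(O; V(x^13), V(y^13)) = dim_k(k[x,y]/(x^13, y^13))
A basis for k[x,y]/(x^13, y^13) is the set of monomials x^i * y^j
where 0 <= i < 13 and 0 <= j < 13.
The number of such monomials is 13 * 13 = 169

169


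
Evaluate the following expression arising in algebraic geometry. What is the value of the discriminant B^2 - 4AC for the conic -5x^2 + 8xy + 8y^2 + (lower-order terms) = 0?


The discriminant of a conic Ax^2 + Bxy + Cy^2 + ... = 0 is B^2 - 4AC.
B^2 = 8^2 = 64
4AC = 4*(-5)*8 = -160
Discriminant = 64 + 160 = 224

224


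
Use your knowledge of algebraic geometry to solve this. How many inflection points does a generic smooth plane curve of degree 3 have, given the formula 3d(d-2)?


For a general smooth plane curve C of degree d, the inflection points are
the intersection of C with its Hessian curve, which has degree 3(d-2).
By Bezout, the total intersection number is d * 3(d-2) = 3 * 3 = 9.
For a general curve every flex is ordinary, so each contributes
multiplicity 1 to C·Hess(C), and the number of distinct inflection
points is 3d(d-2).
Inflection points = 3*3*(3-2) = 3*3*1 = 9

9


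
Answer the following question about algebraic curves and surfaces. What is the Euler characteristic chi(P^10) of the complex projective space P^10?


The complex projective space P^10 has one cell in each even real dimension 0, 2, ..., 20.
The cohomology groups are H^{2k}(P^10) = Z for k = 0,...,10, and 0 otherwise.
Euler characteristic = sum of Betti numbers = 1 per even-dimensional cohomology group.
chi(P^10) = 10 + 1 = 11

11


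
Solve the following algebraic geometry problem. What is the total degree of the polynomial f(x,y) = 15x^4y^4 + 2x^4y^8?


Examine each term for its total degree (sum of exponents).
  Term '15x^4y^4' has total degree 4+4 = 8.
  Term '2x^4y^8' has total degree 4+8 = 12.
The maximum total degree among all terms is 12.

12


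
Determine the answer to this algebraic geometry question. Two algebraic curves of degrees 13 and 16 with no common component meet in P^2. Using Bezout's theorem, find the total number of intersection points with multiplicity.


Bezout's theorem states the intersection count equals the product of degrees.
Intersection count = 13 * 16 = 208

208


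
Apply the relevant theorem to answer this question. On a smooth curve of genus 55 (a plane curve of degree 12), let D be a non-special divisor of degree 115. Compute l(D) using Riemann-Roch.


First, compute the genus of a smooth plane curve of degree 12:
g = (d-1)(d-2)/2 = (12-1)(12-2)/2 = 55
For a non-special divisor D (i.e., h^1(D) = 0), Riemann-Roch gives:
l(D) = deg(D) - g + 1
Since deg(D) = 115 >= 2g - 1 = 109, D is non-special.
l(D) = 115 - 55 + 1 = 61

61


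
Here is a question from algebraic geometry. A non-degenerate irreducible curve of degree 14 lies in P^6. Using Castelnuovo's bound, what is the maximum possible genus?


Castelnuovo's bound: write d - 1 = m(r-1) + epsilon with 0 <= epsilon < r-1.
d - 1 = 14 - 1 = 13
r - 1 = 6 - 1 = 5
13 = 2*5 + 3, so m = 2, epsilon = 3
pi(d, r) = m(m-1)(r-1)/2 + m*epsilon
= 2*1*5/2 + 2*3
= 10/2 + 6
= 5 + 6 = 11

11


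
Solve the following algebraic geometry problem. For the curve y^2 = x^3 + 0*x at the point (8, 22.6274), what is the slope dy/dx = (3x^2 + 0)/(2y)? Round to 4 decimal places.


Using implicit differentiation of y^2 = x^3 + 0*x:
2y * dy/dx = 3x^2 + 0
dy/dx = (3x^2 + 0)/(2y)
Numerator: 3*8^2 + 0 = 192
Denominator: 2*22.6274 = 45.2548
dy/dx = 192/45.2548 = 4.2426

4.2426


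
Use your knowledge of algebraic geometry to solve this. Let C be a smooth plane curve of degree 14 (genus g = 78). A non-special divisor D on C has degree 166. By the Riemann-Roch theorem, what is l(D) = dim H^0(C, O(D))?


First, compute the genus of a smooth plane curve of degree 14:
g = (d-1)(d-2)/2 = (14-1)(14-2)/2 = 78
For a non-special divisor D (i.e., h^1(D) = 0), Riemann-Roch gives:
l(D) = deg(D) - g + 1
Since deg(D) = 166 >= 2g - 1 = 155, D is non-special.
l(D) = 166 - 78 + 1 = 89

89


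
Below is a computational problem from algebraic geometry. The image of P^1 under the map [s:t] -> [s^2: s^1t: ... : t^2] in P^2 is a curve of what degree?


The rational normal curve in P^2 is the image of P^1 under the 2-uple Veronese.
A general hyperplane in P^2 pulls back to a degree-2 form on P^1, which has 2 zeros,
so the curve meets a general hyperplane in 2 points. Degree = 2.

2


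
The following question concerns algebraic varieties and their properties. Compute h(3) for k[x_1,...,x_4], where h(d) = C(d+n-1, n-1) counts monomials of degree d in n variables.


The Hilbert function for the polynomial ring in 4 variables is:
h(d) = C(d+n-1, n-1)
h(3) = C(3+4-1, 4-1) = C(6, 3)
= 6! / (3! * 3!)
= 20

20


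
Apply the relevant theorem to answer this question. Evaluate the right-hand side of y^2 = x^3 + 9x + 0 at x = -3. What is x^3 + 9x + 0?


Compute x^3 + 9x + 0 at x = -3:
x^3 = (-3)^3 = -27
9*x = 9*(-3) = -27
Sum: -27 - 27 + 0 = -54

-54


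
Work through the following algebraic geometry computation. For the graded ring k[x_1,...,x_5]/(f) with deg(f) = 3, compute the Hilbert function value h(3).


For R = k[x_1,...,x_n]/(f) with f homogeneous of degree e:
The Hilbert series is (1 - t^e)/(1 - t)^n.
So h(d) = C(d+n-1, n-1) - C(d-e+n-1, n-1) for d >= e.
With n=5, e=3, d=3:
C(3+5-1, 5-1) = C(7, 4) = 35
C(3-3+5-1, 5-1) = C(4, 4) = 1
h(3) = 35 - 1 = 34

34


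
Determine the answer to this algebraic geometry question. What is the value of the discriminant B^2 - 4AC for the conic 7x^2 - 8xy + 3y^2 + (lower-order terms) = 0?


The discriminant of a conic Ax^2 + Bxy + Cy^2 + ... = 0 is B^2 - 4AC.
B^2 = (-8)^2 = 64
4AC = 4*7*3 = 84
Discriminant = 64 - 84 = -20

-20


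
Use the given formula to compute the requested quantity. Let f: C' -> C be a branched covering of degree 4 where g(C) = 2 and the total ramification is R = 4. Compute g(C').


Riemann-Hurwitz formula: 2g' - 2 = d(2g - 2) + R
Given: d = 4, g = 2, R = 4
2g' - 2 = 4*(2*2 - 2) + 4
2g' - 2 = 4*2 + 4
2g' - 2 = 8 + 4 = 12
2g' = 14
g' = 7

7


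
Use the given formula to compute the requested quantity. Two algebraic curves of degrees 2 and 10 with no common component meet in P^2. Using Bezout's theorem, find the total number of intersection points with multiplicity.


Bezout's theorem states the intersection count equals the product of degrees.
Intersection count = 2 * 10 = 20

20


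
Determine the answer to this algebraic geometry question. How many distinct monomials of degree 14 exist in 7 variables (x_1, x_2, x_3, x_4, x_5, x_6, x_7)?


The number of degree-14 monomials in 7 variables is C(d+n-1, n-1).
= C(14+7-1, 7-1) = C(20, 6)
= 38760

38760


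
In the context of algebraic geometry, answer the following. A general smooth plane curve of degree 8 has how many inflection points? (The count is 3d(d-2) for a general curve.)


For a general smooth plane curve C of degree d, the inflection points are
the intersection of C with its Hessian curve, which has degree 3(d-2).
By Bezout, the total intersection number is d * 3(d-2) = 8 * 18 = 144.
For a general curve every flex is ordinary, so each contributes
multiplicity 1 to C·Hess(C), and the number of distinct inflection
points is 3d(d-2).
Inflection points = 3*8*(8-2) = 3*8*6 = 144

144


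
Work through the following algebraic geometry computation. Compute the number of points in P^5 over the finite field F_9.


P^5(F_9) has (q^(n+1) - 1)/(q - 1) points.
= 9^5 + 9^4 + 9^3 + 9^2 + 9^1 + 9^0
= 59049 + 6561 + 729 + 81 + 9 + 1
= 66430

66430


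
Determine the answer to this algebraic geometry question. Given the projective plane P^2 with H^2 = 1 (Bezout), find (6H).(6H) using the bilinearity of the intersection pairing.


Using bilinearity of the intersection pairing on the projective plane P^2:
(aH).(bH) = ab * (H.H)
We have H^2 = 1 (Bezout).
D.E = (6H).(6H) = 6*6*1
= 36*1
= 36

36


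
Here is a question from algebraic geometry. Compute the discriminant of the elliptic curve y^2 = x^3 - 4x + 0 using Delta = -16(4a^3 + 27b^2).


Compute each component:
4a^3 = 4*(-4)^3 = 4*(-64) = -256
27b^2 = 27*0^2 = 27*0 = 0
4a^3 + 27b^2 = -256 + 0 = -256
Delta = -16*(-256) = 4096

4096


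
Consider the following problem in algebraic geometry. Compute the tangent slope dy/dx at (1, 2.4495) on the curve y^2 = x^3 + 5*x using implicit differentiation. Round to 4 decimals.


Using implicit differentiation of y^2 = x^3 + 5*x:
2y * dy/dx = 3x^2 + 5
dy/dx = (3x^2 + 5)/(2y)
Numerator: 3*1^2 + 5 = 8
Denominator: 2*2.4495 = 4.899
dy/dx = 8/4.899 = 1.6330

1.6330


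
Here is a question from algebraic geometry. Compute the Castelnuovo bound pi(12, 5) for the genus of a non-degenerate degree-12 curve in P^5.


Castelnuovo's bound: write d - 1 = m(r-1) + epsilon with 0 <= epsilon < r-1.
d - 1 = 12 - 1 = 11
r - 1 = 5 - 1 = 4
11 = 2*4 + 3, so m = 2, epsilon = 3
pi(d, r) = m(m-1)(r-1)/2 + m*epsilon
= 2*1*4/2 + 2*3
= 8/2 + 6
= 4 + 6 = 10

10


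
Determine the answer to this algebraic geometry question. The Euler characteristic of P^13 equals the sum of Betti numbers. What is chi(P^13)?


The complex projective space P^13 has one cell in each even real dimension 0, 2, ..., 26.
The cohomology groups are H^{2k}(P^13) = Z for k = 0,...,13, and 0 otherwise.
Euler characteristic = sum of Betti numbers = 1 per even-dimensional cohomology group.
chi(P^13) = 13 + 1 = 14

14


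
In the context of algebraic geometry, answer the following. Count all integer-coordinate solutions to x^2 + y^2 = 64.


Systematically check integer values of x where x^2 <= 64.
For each valid x, check if 64 - x^2 is a perfect square.
x=0: 64 - 0 = 64, sqrt = 8 (valid)
x=8: 64 - 64 = 0, sqrt = 0 (valid)
Total integer solutions found: 4

4


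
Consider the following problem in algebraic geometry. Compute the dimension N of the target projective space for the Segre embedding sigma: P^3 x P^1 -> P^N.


The Segre embedding maps P^m x P^n into P^N via
all products of coordinates from each factor.
N = (m+1)(n+1) - 1
N = (3+1)(1+1) - 1
N = 4*2 - 1
N = 8 - 1 = 7

7


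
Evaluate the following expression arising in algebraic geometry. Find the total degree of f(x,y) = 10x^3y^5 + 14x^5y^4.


Examine each term for its total degree (sum of exponents).
  Term '10x^3y^5' has total degree 3+5 = 8.
  Term '14x^5y^4' has total degree 5+4 = 9.
The maximum total degree among all terms is 9.

9


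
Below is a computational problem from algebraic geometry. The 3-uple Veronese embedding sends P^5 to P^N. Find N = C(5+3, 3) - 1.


The Veronese embedding v_d: P^n -> P^N maps each point to all
degree-d monomials in n+1 homogeneous coordinates.
N = C(n+d, d) - 1
N = C(5+3, 3) - 1
N = C(8, 3) - 1
C(8, 3) = 56
N = 56 - 1 = 55

55


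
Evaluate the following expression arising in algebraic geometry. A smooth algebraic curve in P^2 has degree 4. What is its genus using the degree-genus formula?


Using the genus formula for smooth plane curves:
g = (d-1)(d-2)/2
g = (4-1)(4-2)/2
g = 3*2/2
g = 6/2 = 3

3


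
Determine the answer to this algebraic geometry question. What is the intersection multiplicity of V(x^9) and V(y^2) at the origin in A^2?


The intersection multiplicity of V(x^a) and V(y^b) at the origin is:
I(O; V(x^9), V(y^2)) = dim_k(k[x,y]/(x^9, y^2))
A basis for k[x,y]/(x^9, y^2) is the set of monomials x^i * y^j
where 0 <= i < 9 and 0 <= j < 2.
The number of such monomials is 9 * 2 = 18

18


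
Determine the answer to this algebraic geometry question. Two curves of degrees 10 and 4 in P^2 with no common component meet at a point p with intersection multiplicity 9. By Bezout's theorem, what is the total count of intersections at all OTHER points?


By Bezout's theorem, the total intersection number is d1 * d2.
Total = 10 * 4 = 40
Intersection multiplicity at p = 9
Remaining intersections = 40 - 9 = 31

31


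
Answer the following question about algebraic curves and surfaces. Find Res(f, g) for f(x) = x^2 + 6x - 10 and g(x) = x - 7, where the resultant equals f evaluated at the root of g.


For Res(f, x - c), we evaluate f at x = c.
f(7) = 7^2 + 6*7 - 10
= 49 + 42 - 10
= 91 - 10 = 81
Res(f, g) = 81

81


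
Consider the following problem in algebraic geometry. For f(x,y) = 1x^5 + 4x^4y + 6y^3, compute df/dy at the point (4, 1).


df/dy = 4*x^4 + 3*6*y^2
At (4,1): 4*4^4 + 3*6*1^2
= 1024 + 18
= 1042

1042


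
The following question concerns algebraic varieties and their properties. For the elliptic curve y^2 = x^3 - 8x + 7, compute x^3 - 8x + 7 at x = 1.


Compute x^3 - 8x + 7 at x = 1:
x^3 = 1^3 = 1
(-8)*x = (-8)*1 = -8
Sum: 1 - 8 + 7 = 0

0


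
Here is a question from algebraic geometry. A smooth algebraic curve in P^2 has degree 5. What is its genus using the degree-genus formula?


Using the genus formula for smooth plane curves:
g = (d-1)(d-2)/2
g = (5-1)(5-2)/2
g = 4*3/2
g = 12/2 = 6

6


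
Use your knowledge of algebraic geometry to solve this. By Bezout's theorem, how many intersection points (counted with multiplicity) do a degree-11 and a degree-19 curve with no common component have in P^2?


Bezout's theorem states the intersection count equals the product of degrees.
Intersection count = 11 * 19 = 209

209


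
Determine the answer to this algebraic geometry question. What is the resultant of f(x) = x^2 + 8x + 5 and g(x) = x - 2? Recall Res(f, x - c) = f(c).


For Res(f, x - c), we evaluate f at x = c.
f(2) = 2^2 + 8*2 + 5
= 4 + 16 + 5
= 20 + 5 = 25
Res(f, g) = 25

25


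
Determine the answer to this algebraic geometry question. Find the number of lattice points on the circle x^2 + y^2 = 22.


Systematically check integer values of x where x^2 <= 22.
For each valid x, check if 22 - x^2 is a perfect square.
Total integer solutions found: 0

0


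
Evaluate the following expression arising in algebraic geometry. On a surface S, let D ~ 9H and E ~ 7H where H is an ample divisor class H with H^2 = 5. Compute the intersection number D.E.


Using bilinearity of the intersection pairing on a surface S:
(aH).(bH) = ab * (H.H)
We have H^2 = 5.
D.E = (9H).(7H) = 9*7*5
= 63*5
= 315

315


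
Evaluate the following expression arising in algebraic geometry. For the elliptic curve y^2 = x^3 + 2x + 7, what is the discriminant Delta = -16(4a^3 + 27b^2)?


Compute each component:
4a^3 = 4*2^3 = 4*8 = 32
27b^2 = 27*7^2 = 27*49 = 1323
4a^3 + 27b^2 = 32 + 1323 = 1355
Delta = -16*1355 = -21680

-21680


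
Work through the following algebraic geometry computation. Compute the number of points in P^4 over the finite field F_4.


P^4(F_4) has (q^(n+1) - 1)/(q - 1) points.
= 4^4 + 4^3 + 4^2 + 4^1 + 4^0
= 256 + 64 + 16 + 4 + 1
= 341

341


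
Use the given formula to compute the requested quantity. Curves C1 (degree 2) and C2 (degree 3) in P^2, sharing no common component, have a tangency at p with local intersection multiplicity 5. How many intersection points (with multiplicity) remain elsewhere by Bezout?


By Bezout's theorem, the total intersection number is d1 * d2.
Total = 2 * 3 = 6
Intersection multiplicity at p = 5
Remaining intersections = 6 - 5 = 1

1


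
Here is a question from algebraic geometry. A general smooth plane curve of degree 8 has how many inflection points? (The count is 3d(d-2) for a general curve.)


For a general smooth plane curve C of degree d, the inflection points are
the intersection of C with its Hessian curve, which has degree 3(d-2).
By Bezout, the total intersection number is d * 3(d-2) = 8 * 18 = 144.
For a general curve every flex is ordinary, so each contributes
multiplicity 1 to C·Hess(C), and the number of distinct inflection
points is 3d(d-2).
Inflection points = 3*8*(8-2) = 3*8*6 = 144

144


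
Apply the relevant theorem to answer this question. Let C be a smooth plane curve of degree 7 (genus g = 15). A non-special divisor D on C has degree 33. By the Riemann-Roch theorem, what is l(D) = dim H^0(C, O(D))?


First, compute the genus of a smooth plane curve of degree 7:
g = (d-1)(d-2)/2 = (7-1)(7-2)/2 = 15
For a non-special divisor D (i.e., h^1(D) = 0), Riemann-Roch gives:
l(D) = deg(D) - g + 1
Since deg(D) = 33 >= 2g - 1 = 29, D is non-special.
l(D) = 33 - 15 + 1 = 19

19


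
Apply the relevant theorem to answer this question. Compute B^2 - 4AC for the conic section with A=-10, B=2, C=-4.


The discriminant of a conic Ax^2 + Bxy + Cy^2 + ... = 0 is B^2 - 4AC.
B^2 = 2^2 = 4
4AC = 4*(-10)*(-4) = 160
Discriminant = 4 - 160 = -156

-156


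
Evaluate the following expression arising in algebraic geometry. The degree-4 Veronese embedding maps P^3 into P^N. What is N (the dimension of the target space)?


The Veronese embedding v_d: P^n -> P^N maps each point to all
degree-d monomials in n+1 homogeneous coordinates.
N = C(n+d, d) - 1
N = C(3+4, 4) - 1
N = C(7, 4) - 1
C(7, 4) = 35
N = 35 - 1 = 34

34


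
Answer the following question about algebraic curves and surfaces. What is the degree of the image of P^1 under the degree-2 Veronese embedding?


The Veronese variety v_2(P^1) has degree d^r.
d^r = 2^1 = 2

2


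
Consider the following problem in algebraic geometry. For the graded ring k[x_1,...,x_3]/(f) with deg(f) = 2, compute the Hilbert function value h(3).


For R = k[x_1,...,x_n]/(f) with f homogeneous of degree e:
The Hilbert series is (1 - t^e)/(1 - t)^n.
So h(d) = C(d+n-1, n-1) - C(d-e+n-1, n-1) for d >= e.
With n=3, e=2, d=3:
C(3+3-1, 3-1) = C(5, 2) = 10
C(3-2+3-1, 3-1) = C(3, 2) = 3
h(3) = 10 - 3 = 7

7


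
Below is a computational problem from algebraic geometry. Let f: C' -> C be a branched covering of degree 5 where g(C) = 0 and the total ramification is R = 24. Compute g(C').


Riemann-Hurwitz formula: 2g' - 2 = d(2g - 2) + R
Given: d = 5, g = 0, R = 24
2g' - 2 = 5*(2*0 - 2) + 24
2g' - 2 = 5*(-2) + 24
2g' - 2 = -10 + 24 = 14
2g' = 16
g' = 8

8


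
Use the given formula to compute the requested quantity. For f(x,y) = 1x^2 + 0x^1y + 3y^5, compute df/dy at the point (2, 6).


df/dy = 0*x^1 + 5*3*y^4
At (2,6): 0*2^1 + 5*3*6^4
= 0 + 19440
= 19440

19440


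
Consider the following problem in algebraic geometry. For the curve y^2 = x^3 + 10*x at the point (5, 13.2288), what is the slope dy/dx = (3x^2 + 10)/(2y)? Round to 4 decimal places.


Using implicit differentiation of y^2 = x^3 + 10*x:
2y * dy/dx = 3x^2 + 10
dy/dx = (3x^2 + 10)/(2y)
Numerator: 3*5^2 + 10 = 85
Denominator: 2*13.2288 = 26.4576
dy/dx = 85/26.4576 = 3.2127

3.2127


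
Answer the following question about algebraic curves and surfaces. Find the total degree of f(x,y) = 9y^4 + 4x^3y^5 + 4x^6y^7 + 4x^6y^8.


Examine each term for its total degree (sum of exponents).
  Term '9y^4' has total degree 0+4 = 4.
  Term '4x^3y^5' has total degree 3+5 = 8.
  Term '4x^6y^7' has total degree 6+7 = 13.
  Term '4x^6y^8' has total degree 6+8 = 14.
The maximum total degree among all terms is 14.

14


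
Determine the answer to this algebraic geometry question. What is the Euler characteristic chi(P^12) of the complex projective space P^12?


The complex projective space P^12 has one cell in each even real dimension 0, 2, ..., 24.
The cohomology groups are H^{2k}(P^12) = Z for k = 0,...,12, and 0 otherwise.
Euler characteristic = sum of Betti numbers = 1 per even-dimensional cohomology group.
chi(P^12) = 12 + 1 = 13

13


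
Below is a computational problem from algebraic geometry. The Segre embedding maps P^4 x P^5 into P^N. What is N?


The Segre embedding maps P^m x P^n into P^N via
all products of coordinates from each factor.
N = (m+1)(n+1) - 1
N = (4+1)(5+1) - 1
N = 5*6 - 1
N = 30 - 1 = 29

29


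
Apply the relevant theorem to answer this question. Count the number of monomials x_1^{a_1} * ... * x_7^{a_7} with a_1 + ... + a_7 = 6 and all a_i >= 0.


The number of degree-6 monomials in 7 variables is C(d+n-1, n-1).
= C(6+7-1, 7-1) = C(12, 6)
= 924

924


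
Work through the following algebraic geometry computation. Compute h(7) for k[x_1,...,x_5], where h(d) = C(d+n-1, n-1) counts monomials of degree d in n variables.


The Hilbert function for the polynomial ring in 5 variables is:
h(d) = C(d+n-1, n-1)
h(7) = C(7+5-1, 5-1) = C(11, 4)
= 11! / (4! * 7!)
= 330

330


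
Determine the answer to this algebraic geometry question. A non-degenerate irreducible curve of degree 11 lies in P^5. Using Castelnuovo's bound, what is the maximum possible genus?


Castelnuovo's bound: write d - 1 = m(r-1) + epsilon with 0 <= epsilon < r-1.
d - 1 = 11 - 1 = 10
r - 1 = 5 - 1 = 4
10 = 2*4 + 2, so m = 2, epsilon = 2
pi(d, r) = m(m-1)(r-1)/2 + m*epsilon
= 2*1*4/2 + 2*2
= 8/2 + 4
= 4 + 4 = 8

8


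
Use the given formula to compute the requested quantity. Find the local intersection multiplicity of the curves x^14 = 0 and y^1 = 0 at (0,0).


The intersection multiplicity of V(x^a) and V(y^b) at the origin is:
I(O; V(x^14), V(y^1)) = dim_k(k[x,y]/(x^14, y^1))
A basis for k[x,y]/(x^14, y^1) is the set of monomials x^i * y^j
where 0 <= i < 14 and 0 <= j < 1.
The number of such monomials is 14 * 1 = 14

14


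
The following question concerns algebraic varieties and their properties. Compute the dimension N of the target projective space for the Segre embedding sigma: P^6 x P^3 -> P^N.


The Segre embedding maps P^m x P^n into P^N via
all products of coordinates from each factor.
N = (m+1)(n+1) - 1
N = (6+1)(3+1) - 1
N = 7*4 - 1
N = 28 - 1 = 27

27


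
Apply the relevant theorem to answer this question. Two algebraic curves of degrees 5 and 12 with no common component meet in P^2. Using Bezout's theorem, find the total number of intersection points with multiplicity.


Bezout's theorem states the intersection count equals the product of degrees.
Intersection count = 5 * 12 = 60

60


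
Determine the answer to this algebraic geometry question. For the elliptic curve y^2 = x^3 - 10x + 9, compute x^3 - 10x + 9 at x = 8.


Compute x^3 - 10x + 9 at x = 8:
x^3 = 8^3 = 512
(-10)*x = (-10)*8 = -80
Sum: 512 - 80 + 9 = 441

441


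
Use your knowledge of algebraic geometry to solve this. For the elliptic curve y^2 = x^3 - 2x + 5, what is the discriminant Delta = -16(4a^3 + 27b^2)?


Compute each component:
4a^3 = 4*(-2)^3 = 4*(-8) = -32
27b^2 = 27*5^2 = 27*25 = 675
4a^3 + 27b^2 = -32 + 675 = 643
Delta = -16*643 = -10288

-10288


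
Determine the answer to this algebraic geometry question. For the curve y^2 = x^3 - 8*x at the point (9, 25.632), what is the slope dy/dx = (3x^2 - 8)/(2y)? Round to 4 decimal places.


Using implicit differentiation of y^2 = x^3 - 8*x:
2y * dy/dx = 3x^2 - 8
dy/dx = (3x^2 - 8)/(2y)
Numerator: 3*9^2 - 8 = 235
Denominator: 2*25.632 = 51.264
dy/dx = 235/51.264 = 4.5841

4.5841


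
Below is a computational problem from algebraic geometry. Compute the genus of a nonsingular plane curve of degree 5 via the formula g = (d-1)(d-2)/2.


Using the genus formula for smooth plane curves:
g = (d-1)(d-2)/2
g = (5-1)(5-2)/2
g = 4*3/2
g = 12/2 = 6

6


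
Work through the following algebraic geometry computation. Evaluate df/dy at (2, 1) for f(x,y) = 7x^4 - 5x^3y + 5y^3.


df/dy = (-5)*x^3 + 3*5*y^2
At (2,1): (-5)*2^3 + 3*5*1^2
= -40 + 15
= -25

-25


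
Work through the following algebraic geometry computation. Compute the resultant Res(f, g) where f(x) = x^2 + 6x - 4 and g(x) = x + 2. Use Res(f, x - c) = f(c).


For Res(f, x - c), we evaluate f at x = c.
f(-2) = (-2)^2 + 6*(-2) - 4
= 4 - 12 - 4
= -8 - 4 = -12
Res(f, g) = -12

-12


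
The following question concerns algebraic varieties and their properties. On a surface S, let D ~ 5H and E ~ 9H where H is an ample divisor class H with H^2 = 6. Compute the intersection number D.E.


Using bilinearity of the intersection pairing on a surface S:
(aH).(bH) = ab * (H.H)
We have H^2 = 6.
D.E = (5H).(9H) = 5*9*6
= 45*6
= 270

270


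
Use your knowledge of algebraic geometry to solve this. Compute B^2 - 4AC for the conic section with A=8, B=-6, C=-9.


The discriminant of a conic Ax^2 + Bxy + Cy^2 + ... = 0 is B^2 - 4AC.
B^2 = (-6)^2 = 36
4AC = 4*8*(-9) = -288
Discriminant = 36 + 288 = 324

324


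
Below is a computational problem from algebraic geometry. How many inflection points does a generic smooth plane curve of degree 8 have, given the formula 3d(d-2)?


For a general smooth plane curve C of degree d, the inflection points are
the intersection of C with its Hessian curve, which has degree 3(d-2).
By Bezout, the total intersection number is d * 3(d-2) = 8 * 18 = 144.
For a general curve every flex is ordinary, so each contributes
multiplicity 1 to C·Hess(C), and the number of distinct inflection
points is 3d(d-2).
Inflection points = 3*8*(8-2) = 3*8*6 = 144

144


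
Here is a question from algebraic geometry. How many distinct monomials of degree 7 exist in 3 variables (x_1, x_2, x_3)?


The number of degree-7 monomials in 3 variables is C(d+n-1, n-1).
= C(7+3-1, 3-1) = C(9, 2)
= 36

36


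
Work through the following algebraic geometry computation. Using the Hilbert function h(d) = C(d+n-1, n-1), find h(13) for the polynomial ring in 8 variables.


The Hilbert function for the polynomial ring in 8 variables is:
h(d) = C(d+n-1, n-1)
h(13) = C(13+8-1, 8-1) = C(20, 7)
= 20! / (7! * 13!)
= 77520

77520


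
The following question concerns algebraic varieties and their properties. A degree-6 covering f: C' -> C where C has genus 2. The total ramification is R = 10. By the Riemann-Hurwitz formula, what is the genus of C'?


Riemann-Hurwitz formula: 2g' - 2 = d(2g - 2) + R
Given: d = 6, g = 2, R = 10
2g' - 2 = 6*(2*2 - 2) + 10
2g' - 2 = 6*2 + 10
2g' - 2 = 12 + 10 = 22
2g' = 24
g' = 12

12


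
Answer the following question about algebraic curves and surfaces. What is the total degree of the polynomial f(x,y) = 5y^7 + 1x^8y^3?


Examine each term for its total degree (sum of exponents).
  Term '5y^7' has total degree 0+7 = 7.
  Term '1x^8y^3' has total degree 8+3 = 11.
The maximum total degree among all terms is 11.

11


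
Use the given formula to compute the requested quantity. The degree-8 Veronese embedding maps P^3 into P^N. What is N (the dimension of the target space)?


The Veronese embedding v_d: P^n -> P^N maps each point to all
degree-d monomials in n+1 homogeneous coordinates.
N = C(n+d, d) - 1
N = C(3+8, 8) - 1
N = C(11, 8) - 1
C(11, 8) = 165
N = 165 - 1 = 164

164


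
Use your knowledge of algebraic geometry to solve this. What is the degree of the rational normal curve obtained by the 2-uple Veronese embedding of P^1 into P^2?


The rational normal curve in P^2 is the image of P^1 under the 2-uple Veronese.
A general hyperplane in P^2 pulls back to a degree-2 form on P^1, which has 2 zeros,
so the curve meets a general hyperplane in 2 points. Degree = 2.

2


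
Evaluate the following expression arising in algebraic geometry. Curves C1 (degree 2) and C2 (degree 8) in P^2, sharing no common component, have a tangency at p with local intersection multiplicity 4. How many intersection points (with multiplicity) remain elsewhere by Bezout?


By Bezout's theorem, the total intersection number is d1 * d2.
Total = 2 * 8 = 16
Intersection multiplicity at p = 4
Remaining intersections = 16 - 4 = 12

12


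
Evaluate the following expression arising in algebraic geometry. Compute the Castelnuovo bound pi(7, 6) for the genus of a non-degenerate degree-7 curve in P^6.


Castelnuovo's bound: write d - 1 = m(r-1) + epsilon with 0 <= epsilon < r-1.
d - 1 = 7 - 1 = 6
r - 1 = 6 - 1 = 5
6 = 1*5 + 1, so m = 1, epsilon = 1
pi(d, r) = m(m-1)(r-1)/2 + m*epsilon
= 1*0*5/2 + 1*1
= 0/2 + 1
= 0 + 1 = 1

1


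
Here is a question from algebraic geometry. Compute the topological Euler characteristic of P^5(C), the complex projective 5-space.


The complex projective space P^5 has one cell in each even real dimension 0, 2, ..., 10.
The cohomology groups are H^{2k}(P^5) = Z for k = 0,...,5, and 0 otherwise.
Euler characteristic = sum of Betti numbers = 1 per even-dimensional cohomology group.
chi(P^5) = 5 + 1 = 6

6


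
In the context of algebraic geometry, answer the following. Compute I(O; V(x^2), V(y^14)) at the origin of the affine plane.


The intersection multiplicity of V(x^a) and V(y^b) at the origin is:
I(O; V(x^2), V(y^14)) = dim_k(k[x,y]/(x^2, y^14))
A basis for k[x,y]/(x^2, y^14) is the set of monomials x^i * y^j
where 0 <= i < 2 and 0 <= j < 14.
The number of such monomials is 2 * 14 = 28

28


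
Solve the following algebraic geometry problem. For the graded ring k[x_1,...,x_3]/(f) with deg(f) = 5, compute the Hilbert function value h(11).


For R = k[x_1,...,x_n]/(f) with f homogeneous of degree e:
The Hilbert series is (1 - t^e)/(1 - t)^n.
So h(d) = C(d+n-1, n-1) - C(d-e+n-1, n-1) for d >= e.
With n=3, e=5, d=11:
C(11+3-1, 3-1) = C(13, 2) = 78
C(11-5+3-1, 3-1) = C(8, 2) = 28
h(11) = 78 - 28 = 50

50


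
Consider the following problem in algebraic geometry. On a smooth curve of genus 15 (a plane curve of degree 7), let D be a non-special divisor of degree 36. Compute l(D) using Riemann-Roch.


First, compute the genus of a smooth plane curve of degree 7:
g = (d-1)(d-2)/2 = (7-1)(7-2)/2 = 15
For a non-special divisor D (i.e., h^1(D) = 0), Riemann-Roch gives:
l(D) = deg(D) - g + 1
Since deg(D) = 36 >= 2g - 1 = 29, D is non-special.
l(D) = 36 - 15 + 1 = 22

22


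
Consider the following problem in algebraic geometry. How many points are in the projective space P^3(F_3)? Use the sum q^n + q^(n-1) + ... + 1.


P^3(F_3) has (q^(n+1) - 1)/(q - 1) points.
= 3^3 + 3^2 + 3^1 + 3^0
= 27 + 9 + 3 + 1
= 40

40


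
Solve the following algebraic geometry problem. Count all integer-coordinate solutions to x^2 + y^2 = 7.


Systematically check integer values of x where x^2 <= 7.
For each valid x, check if 7 - x^2 is a perfect square.
Total integer solutions found: 0

0


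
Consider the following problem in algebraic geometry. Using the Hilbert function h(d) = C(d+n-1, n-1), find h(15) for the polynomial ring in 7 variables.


The Hilbert function for the polynomial ring in 7 variables is:
h(d) = C(d+n-1, n-1)
h(15) = C(15+7-1, 7-1) = C(21, 6)
= 21! / (6! * 15!)
= 54264

54264


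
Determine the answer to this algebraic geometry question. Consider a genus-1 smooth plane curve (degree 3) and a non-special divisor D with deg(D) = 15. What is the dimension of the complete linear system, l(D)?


First, compute the genus of a smooth plane curve of degree 3:
g = (d-1)(d-2)/2 = (3-1)(3-2)/2 = 1
For a non-special divisor D (i.e., h^1(D) = 0), Riemann-Roch gives:
l(D) = deg(D) - g + 1
Since deg(D) = 15 >= 2g - 1 = 1, D is non-special.
l(D) = 15 - 1 + 1 = 15

15


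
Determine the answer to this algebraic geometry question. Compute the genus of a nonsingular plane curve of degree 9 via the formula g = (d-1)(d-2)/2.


Using the genus formula for smooth plane curves:
g = (d-1)(d-2)/2
g = (9-1)(9-2)/2
g = 8*7/2
g = 56/2 = 28

28


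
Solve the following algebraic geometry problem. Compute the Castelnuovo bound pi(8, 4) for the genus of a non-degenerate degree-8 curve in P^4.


Castelnuovo's bound: write d - 1 = m(r-1) + epsilon with 0 <= epsilon < r-1.
d - 1 = 8 - 1 = 7
r - 1 = 4 - 1 = 3
7 = 2*3 + 1, so m = 2, epsilon = 1
pi(d, r) = m(m-1)(r-1)/2 + m*epsilon
= 2*1*3/2 + 2*1
= 6/2 + 2
= 3 + 2 = 5

5


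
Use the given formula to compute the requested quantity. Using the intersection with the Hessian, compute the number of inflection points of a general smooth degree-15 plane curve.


For a general smooth plane curve C of degree d, the inflection points are
the intersection of C with its Hessian curve, which has degree 3(d-2).
By Bezout, the total intersection number is d * 3(d-2) = 15 * 39 = 585.
For a general curve every flex is ordinary, so each contributes
multiplicity 1 to C·Hess(C), and the number of distinct inflection
points is 3d(d-2).
Inflection points = 3*15*(15-2) = 3*15*13 = 585

585


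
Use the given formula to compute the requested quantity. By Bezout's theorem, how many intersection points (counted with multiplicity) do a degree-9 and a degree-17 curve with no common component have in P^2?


Bezout's theorem states the intersection count equals the product of degrees.
Intersection count = 9 * 17 = 153

153


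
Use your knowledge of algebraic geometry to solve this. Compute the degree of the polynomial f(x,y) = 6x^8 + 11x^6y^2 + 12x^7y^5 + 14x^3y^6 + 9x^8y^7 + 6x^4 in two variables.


Examine each term for its total degree (sum of exponents).
  Term '6x^8' has total degree 8+0 = 8.
  Term '11x^6y^2' has total degree 6+2 = 8.
  Term '12x^7y^5' has total degree 7+5 = 12.
  Term '14x^3y^6' has total degree 3+6 = 9.
  Term '9x^8y^7' has total degree 8+7 = 15.
  Term '6x^4' has total degree 4+0 = 4.
The maximum total degree among all terms is 15.

15


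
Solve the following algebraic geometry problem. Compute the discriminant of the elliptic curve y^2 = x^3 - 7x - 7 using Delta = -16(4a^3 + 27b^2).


Compute each component:
4a^3 = 4*(-7)^3 = 4*(-343) = -1372
27b^2 = 27*(-7)^2 = 27*49 = 1323
4a^3 + 27b^2 = -1372 + 1323 = -49
Delta = -16*(-49) = 784

784


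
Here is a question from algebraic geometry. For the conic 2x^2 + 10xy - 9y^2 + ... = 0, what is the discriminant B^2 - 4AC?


The discriminant of a conic Ax^2 + Bxy + Cy^2 + ... = 0 is B^2 - 4AC.
B^2 = 10^2 = 100
4AC = 4*2*(-9) = -72
Discriminant = 100 + 72 = 172

172


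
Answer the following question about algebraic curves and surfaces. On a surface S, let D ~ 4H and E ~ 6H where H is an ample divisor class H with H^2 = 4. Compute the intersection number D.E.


Using bilinearity of the intersection pairing on a surface S:
(aH).(bH) = ab * (H.H)
We have H^2 = 4.
D.E = (4H).(6H) = 4*6*4
= 24*4
= 96

96
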